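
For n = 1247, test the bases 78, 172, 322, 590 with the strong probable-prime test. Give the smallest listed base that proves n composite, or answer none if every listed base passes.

n − 1 = 1246 = 2^1 · 623, so s = 1 and d = 623.
Base 78: x_0 = 78^623 mod 1247 = 1. x_0 = 1, so 78 is not a witness.
Base 172: x_0 = 172^623 mod 1247 = 1032. x_0 ∉ {1, 1246} and s = 1, so 172 is a Miller–Rabin witness and 1247 is composite.
Base 322: x_0 = 322^623 mod 1247 = 302. x_0 ∉ {1, 1246} and s = 1, so 322 is a Miller–Rabin witness and 1247 is composite.
Base 590: x_0 = 590^623 mod 1247 = 423. x_0 ∉ {1, 1246} and s = 1, so 590 is a Miller–Rabin witness and 1247 is composite.
The smallest witness among the given bases is 172.

172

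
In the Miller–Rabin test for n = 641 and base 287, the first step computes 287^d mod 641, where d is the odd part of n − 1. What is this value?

n − 1 = 640 = 2^7 · 5, so s = 7 and d = 5.
287^5 mod 641 = 232.

232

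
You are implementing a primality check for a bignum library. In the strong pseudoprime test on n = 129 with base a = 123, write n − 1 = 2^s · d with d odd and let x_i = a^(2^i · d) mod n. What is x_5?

36

n − 1 = 128 = 2^7 · 1, so s = 7 and d = 1.
x_0 = 123^1 mod 129 = 123.
x_1 = 123^2 mod 129 = 36.
x_2 = 36^2 mod 129 = 6.
x_3 = 6^2 mod 129 = 36.
x_4 = 36^2 mod 129 = 6.
x_5 = 6^2 mod 129 = 36.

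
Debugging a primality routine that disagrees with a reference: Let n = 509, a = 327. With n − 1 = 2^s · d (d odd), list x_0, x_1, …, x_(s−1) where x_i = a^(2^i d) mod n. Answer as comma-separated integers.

208, 508

n − 1 = 508 = 2^2 · 127, so s = 2 and d = 127.
x_0 = 327^127 mod 509 = 208.
x_1 = 208^2 mod 509 = 508.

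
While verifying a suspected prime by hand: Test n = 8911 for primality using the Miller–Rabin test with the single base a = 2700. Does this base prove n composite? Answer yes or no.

no

n − 1 = 8910 = 2^1 · 4455, so s = 1 and d = 4455.
x_0 = 2700^4455 mod 8911 = 8910.
x_0 = 8910 ≡ −1, so 2700 is not a witness.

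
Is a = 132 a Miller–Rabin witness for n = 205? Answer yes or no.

n − 1 = 204 = 2^2 · 51, so s = 2 and d = 51.
Repeated squaring mod 205: 132^1 ≡ 132, 132^2 ≡ 204, 132^4 ≡ 1, 132^8 ≡ 1, 132^16 ≡ 1, 132^32 ≡ 1.
51 = 32 + 16 + 2 + 1, so 132^51 ≡ 1·1·204·132 ≡ 73 (mod 205).
x_0 = 132^51 mod 205 = 73.
x_0 is neither 1 nor 204, so continue squaring.
x_1 = 73^2 mod 205 = 204.
x_1 ≡ −1, so 132 is not a witness.

no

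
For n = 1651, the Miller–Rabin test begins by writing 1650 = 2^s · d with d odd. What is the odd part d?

Halving: 1650 → 825; 825 is odd.
So 1650 = 2^1 · 825.

825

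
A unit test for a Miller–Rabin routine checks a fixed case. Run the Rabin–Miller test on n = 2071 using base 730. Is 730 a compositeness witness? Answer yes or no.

yes

n − 1 = 2070 = 2^1 · 1035, so s = 1 and d = 1035.
Repeated squaring mod 2071: 730^1 ≡ 730, 730^2 ≡ 653, 730^4 ≡ 1854, 730^8 ≡ 1527, 730^16 ≡ 1854, 730^32 ≡ 1527, 730^64 ≡ 1854, 730^128 ≡ 1527, 730^256 ≡ 1854, 730^512 ≡ 1527, 730^1024 ≡ 1854.
1035 = 1024 + 8 + 2 + 1, so 730^1035 ≡ 1854·1527·653·730 ≡ 360 (mod 2071).
x_0 = 730^1035 mod 2071 = 360.
x_0 ∉ {1, 2070} and s = 1, so 730 is a Miller–Rabin witness and 2071 is composite.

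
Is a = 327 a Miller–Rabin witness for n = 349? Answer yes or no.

no

n − 1 = 348 = 2^2 · 87, so s = 2 and d = 87.
Repeated squaring mod 349: 327^1 ≡ 327, 327^2 ≡ 135, 327^4 ≡ 77, 327^8 ≡ 345, 327^16 ≡ 16, 327^32 ≡ 256, 327^64 ≡ 273.
87 = 64 + 16 + 4 + 2 + 1, so 327^87 ≡ 273·16·77·135·327 ≡ 1 (mod 349).
x_0 = 327^87 mod 349 = 1.
x_0 = 1, so 327 is not a witness.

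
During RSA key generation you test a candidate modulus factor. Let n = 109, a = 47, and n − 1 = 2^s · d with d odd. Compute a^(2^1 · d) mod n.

n − 1 = 108 = 2^2 · 27, so s = 2 and d = 27.
x_0 = 47^27 mod 109 = 33.
x_1 = 33^2 mod 109 = 108.

108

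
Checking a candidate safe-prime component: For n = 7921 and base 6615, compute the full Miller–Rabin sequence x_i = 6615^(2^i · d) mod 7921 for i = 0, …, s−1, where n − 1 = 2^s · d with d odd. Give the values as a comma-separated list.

3815, 3348, 889, 6142

n − 1 = 7920 = 2^4 · 495, so s = 4 and d = 495.
x_0 = 6615^495 mod 7921 = 3815.
x_1 = 3815^2 mod 7921 = 3348.
x_2 = 3348^2 mod 7921 = 889.
x_3 = 889^2 mod 7921 = 6142.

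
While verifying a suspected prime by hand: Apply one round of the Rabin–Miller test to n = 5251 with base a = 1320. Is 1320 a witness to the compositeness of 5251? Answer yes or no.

yes

n − 1 = 5250 = 2^1 · 2625, so s = 1 and d = 2625.
Repeated squaring mod 5251: 1320^1 ≡ 1320, 1320^2 ≡ 4319, 1320^4 ≡ 2209, 1320^8 ≡ 1502, 1320^16 ≡ 3325, 1320^32 ≡ 2270, 1320^64 ≡ 1669, 1320^128 ≡ 2531, 1320^256 ≡ 4992, 1320^512 ≡ 4069, 1320^1024 ≡ 358, 1320^2048 ≡ 2140.
2625 = 2048 + 512 + 64 + 1, so 1320^2625 ≡ 2140·4069·1669·1320 ≡ 3490 (mod 5251).
x_0 = 1320^2625 mod 5251 = 3490.
x_0 ∉ {1, 5250} and s = 1, so 1320 is a Miller–Rabin witness and 5251 is composite.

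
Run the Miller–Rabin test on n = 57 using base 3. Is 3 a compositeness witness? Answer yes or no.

n − 1 = 56 = 2^3 · 7, so s = 3 and d = 7.
By repeated squaring, 3^7 ≡ 21 (mod 57).
x_0 = 3^7 mod 57 = 21.
x_0 is neither 1 nor 56, so continue squaring.
x_1 = 21^2 mod 57 = 42.
x_2 = 42^2 mod 57 = 54.
Reached i = s−1 = 2 without hitting −1: 3 is a Miller–Rabin witness and 57 is composite.

yes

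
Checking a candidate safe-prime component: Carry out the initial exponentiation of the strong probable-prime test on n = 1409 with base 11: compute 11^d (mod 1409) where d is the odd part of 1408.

n − 1 = 1408 = 2^7 · 11, so s = 7 and d = 11.
Repeated squaring mod 1409: 11^1 ≡ 11, 11^2 ≡ 121, 11^4 ≡ 551, 11^8 ≡ 666.
11 = 8 + 2 + 1, so 11^11 ≡ 666·121·11 ≡ 185 (mod 1409).

185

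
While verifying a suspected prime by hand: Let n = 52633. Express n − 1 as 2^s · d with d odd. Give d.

Halving: 52632 → 26316 → 13158 → 6579; 6579 is odd.
So 52632 = 2^3 · 6579.

6579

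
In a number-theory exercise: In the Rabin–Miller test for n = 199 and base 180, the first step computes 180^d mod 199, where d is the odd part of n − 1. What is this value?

1

n − 1 = 198 = 2^1 · 99, so s = 1 and d = 99.
180^99 mod 199 = 1.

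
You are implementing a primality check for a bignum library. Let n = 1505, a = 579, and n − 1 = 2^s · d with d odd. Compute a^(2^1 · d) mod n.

891

n − 1 = 1504 = 2^5 · 47, so s = 5 and d = 47.
Repeated squaring mod 1505: 579^1 ≡ 579, 579^2 ≡ 1131, 579^4 ≡ 1416, 579^8 ≡ 396, 579^16 ≡ 296, 579^32 ≡ 326.
47 = 32 + 8 + 4 + 2 + 1, so 579^47 ≡ 326·396·1416·1131·579 ≡ 1144 (mod 1505).
x_0 = 1144.
x_1 = 1144^2 mod 1505 = 891.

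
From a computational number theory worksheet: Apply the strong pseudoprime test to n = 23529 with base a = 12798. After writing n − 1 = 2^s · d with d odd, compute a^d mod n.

n − 1 = 23528 = 2^3 · 2941, so s = 3 and d = 2941.
Repeated squaring mod 23529: 12798^1 ≡ 12798, 12798^2 ≡ 3435, 12798^4 ≡ 11196, 12798^8 ≡ 11433, 12798^16 ≡ 9894, 12798^32 ≡ 10596, 12798^64 ≡ 18357, 12798^128 ≡ 20640, 12798^256 ≡ 17055, 12798^512 ≡ 7527, 12798^1024 ≡ 21426, 12798^2048 ≡ 22686.
2941 = 2048 + 512 + 256 + 64 + 32 + 16 + 8 + 4 + 1, so 12798^2941 ≡ 22686·7527·17055·18357·10596·9894·11433·11196·12798 ≡ 23028 (mod 23529).

23028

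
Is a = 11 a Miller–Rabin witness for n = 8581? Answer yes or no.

n − 1 = 8580 = 2^2 · 2145, so s = 2 and d = 2145.
Repeated squaring mod 8581: 11^1 ≡ 11, 11^2 ≡ 121, 11^4 ≡ 6060, 11^8 ≡ 5501, 11^16 ≡ 4395, 11^32 ≡ 194, 11^64 ≡ 3312, 11^128 ≡ 2826, 11^256 ≡ 5946, 11^512 ≡ 1196, 11^1024 ≡ 5970, 11^2048 ≡ 4007.
2145 = 2048 + 64 + 32 + 1, so 11^2145 ≡ 4007·3312·194·11 ≡ 8580 (mod 8581).
x_0 = 11^2145 mod 8581 = 8580.
x_0 = 8580 ≡ −1, so 11 is not a witness.

no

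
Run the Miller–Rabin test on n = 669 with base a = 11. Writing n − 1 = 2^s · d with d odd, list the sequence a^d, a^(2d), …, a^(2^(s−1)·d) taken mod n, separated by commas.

545, 658

n − 1 = 668 = 2^2 · 167, so s = 2 and d = 167.
x_0 = 11^167 mod 669 = 545.
x_1 = 545^2 mod 669 = 658.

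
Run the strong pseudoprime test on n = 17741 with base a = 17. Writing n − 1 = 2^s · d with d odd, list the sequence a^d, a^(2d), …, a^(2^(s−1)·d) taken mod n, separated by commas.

n − 1 = 17740 = 2^2 · 4435, so s = 2 and d = 4435.
x_0 = 17^4435 mod 17741 = 5349.
x_1 = 5349^2 mod 17741 = 13309.

5349, 13309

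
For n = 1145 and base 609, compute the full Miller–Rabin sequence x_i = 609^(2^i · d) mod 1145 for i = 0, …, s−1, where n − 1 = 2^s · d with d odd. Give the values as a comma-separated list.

n − 1 = 1144 = 2^3 · 143, so s = 3 and d = 143.
x_0 = 609^143 mod 1145 = 1109.
x_1 = 1109^2 mod 1145 = 151.
x_2 = 151^2 mod 1145 = 1046.

1109, 151, 1046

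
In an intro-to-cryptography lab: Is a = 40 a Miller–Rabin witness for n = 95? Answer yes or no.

yes

n − 1 = 94 = 2^1 · 47, so s = 1 and d = 47.
x_0 = 40^47 mod 95 = 15.
x_0 ∉ {1, 94} and s = 1, so 40 is a Miller–Rabin witness and 95 is composite.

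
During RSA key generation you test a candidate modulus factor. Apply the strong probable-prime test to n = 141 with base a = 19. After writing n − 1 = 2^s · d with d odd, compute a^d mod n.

13

n − 1 = 140 = 2^2 · 35, so s = 2 and d = 35.
19^35 mod 141 = 13.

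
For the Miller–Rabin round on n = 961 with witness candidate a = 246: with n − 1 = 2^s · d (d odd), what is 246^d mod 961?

805

n − 1 = 960 = 2^6 · 15, so s = 6 and d = 15.
246^15 mod 961 = 805.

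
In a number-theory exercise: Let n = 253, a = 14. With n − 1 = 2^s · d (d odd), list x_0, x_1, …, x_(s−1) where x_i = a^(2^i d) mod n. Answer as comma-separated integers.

n − 1 = 252 = 2^2 · 63, so s = 2 and d = 63.
x_0 = 14^63 mod 253 = 148.
x_1 = 148^2 mod 253 = 146.

148, 146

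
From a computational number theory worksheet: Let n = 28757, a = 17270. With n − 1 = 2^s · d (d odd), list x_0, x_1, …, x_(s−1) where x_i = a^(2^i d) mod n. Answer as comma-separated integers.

n − 1 = 28756 = 2^2 · 7189, so s = 2 and d = 7189.
x_0 = 17270^7189 mod 28757 = 7195.
x_1 = 7195^2 mod 28757 = 5425.

7195, 5425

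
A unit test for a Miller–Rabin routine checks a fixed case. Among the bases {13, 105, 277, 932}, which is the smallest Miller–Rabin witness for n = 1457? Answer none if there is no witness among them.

13

n − 1 = 1456 = 2^4 · 91, so s = 4 and d = 91.
Base 13: x_0 = 13^91 mod 1457 = 1439. x_0 is neither 1 nor 1456, so continue squaring. x_1 = 1439^2 mod 1457 = 324. x_2 = 324^2 mod 1457 = 72. x_3 = 72^2 mod 1457 = 813. Reached i = s−1 = 3 without hitting −1: 13 is a Miller–Rabin witness and 1457 is composite.
Base 105: x_0 = 105^91 mod 1457 = 1252. x_0 is neither 1 nor 1456, so continue squaring. x_1 = 1252^2 mod 1457 = 1229. x_2 = 1229^2 mod 1457 = 989. x_3 = 989^2 mod 1457 = 474. Reached i = s−1 = 3 without hitting −1: 105 is a Miller–Rabin witness and 1457 is composite.
Base 277: x_0 = 277^91 mod 1457 = 122. x_0 is neither 1 nor 1456, so continue squaring. x_1 = 122^2 mod 1457 = 314. x_2 = 314^2 mod 1457 = 977. x_3 = 977^2 mod 1457 = 194. Reached i = s−1 = 3 without hitting −1: 277 is a Miller–Rabin witness and 1457 is composite.
Base 932: x_0 = 932^91 mod 1457 = 746. x_0 is neither 1 nor 1456, so continue squaring. x_1 = 746^2 mod 1457 = 1399. x_2 = 1399^2 mod 1457 = 450. x_3 = 450^2 mod 1457 = 1434. Reached i = s−1 = 3 without hitting −1: 932 is a Miller–Rabin witness and 1457 is composite.
The smallest witness among the given bases is 13.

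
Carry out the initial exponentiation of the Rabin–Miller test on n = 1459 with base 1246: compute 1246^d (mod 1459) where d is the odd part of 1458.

1

n − 1 = 1458 = 2^1 · 729, so s = 1 and d = 729.
1246^729 mod 1459 = 1.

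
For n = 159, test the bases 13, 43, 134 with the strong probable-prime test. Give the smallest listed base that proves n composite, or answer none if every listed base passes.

n − 1 = 158 = 2^1 · 79, so s = 1 and d = 79.
Base 13: x_0 = 13^79 mod 159 = 13. x_0 ∉ {1, 158} and s = 1, so 13 is a Miller–Rabin witness and 159 is composite.
Base 43: x_0 = 43^79 mod 159 = 43. x_0 ∉ {1, 158} and s = 1, so 43 is a Miller–Rabin witness and 159 is composite.
Base 134: x_0 = 134^79 mod 159 = 134. x_0 ∉ {1, 158} and s = 1, so 134 is a Miller–Rabin witness and 159 is composite.
The smallest witness among the given bases is 13.

13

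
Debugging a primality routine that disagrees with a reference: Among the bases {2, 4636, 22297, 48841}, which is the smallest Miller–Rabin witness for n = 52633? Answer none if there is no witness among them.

none

n − 1 = 52632 = 2^3 · 6579, so s = 3 and d = 6579.
Base 2: x_0 = 2^6579 mod 52633 = 1. x_0 = 1, so 2 is not a witness.
Base 4636: x_0 = 4636^6579 mod 52633 = 1. x_0 = 1, so 4636 is not a witness.
Base 22297: x_0 = 22297^6579 mod 52633 = 1. x_0 = 1, so 22297 is not a witness.
Base 48841: x_0 = 48841^6579 mod 52633 = 1. x_0 = 1, so 48841 is not a witness.
No listed base is a witness for 52633.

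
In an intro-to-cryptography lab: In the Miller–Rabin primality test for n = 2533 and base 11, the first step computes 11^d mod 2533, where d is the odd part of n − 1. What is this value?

1264

n − 1 = 2532 = 2^2 · 633, so s = 2 and d = 633.
11^633 mod 2533 = 1264.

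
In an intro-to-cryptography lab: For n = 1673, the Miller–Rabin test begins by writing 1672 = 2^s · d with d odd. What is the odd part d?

209

Halving: 1672 → 836 → 418 → 209; 209 is odd.
So 1672 = 2^3 · 209.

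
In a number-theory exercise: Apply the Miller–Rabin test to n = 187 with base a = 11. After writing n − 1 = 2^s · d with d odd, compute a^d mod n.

n − 1 = 186 = 2^1 · 93, so s = 1 and d = 93.
11^93 mod 187 = 143.

143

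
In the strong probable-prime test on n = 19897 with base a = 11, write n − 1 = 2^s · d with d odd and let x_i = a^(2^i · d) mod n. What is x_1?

18023

n − 1 = 19896 = 2^3 · 2487, so s = 3 and d = 2487.
Repeated squaring mod 19897: 11^1 ≡ 11, 11^2 ≡ 121, 11^4 ≡ 14641, 11^8 ≡ 8500, 11^16 ≡ 3993, 11^32 ≡ 6552, 11^64 ≡ 10875, 11^128 ≡ 17754, 11^256 ≡ 16139, 11^512 ≡ 15591, 11^1024 ≡ 17529, 11^2048 ≡ 16367.
2487 = 2048 + 256 + 128 + 32 + 16 + 4 + 2 + 1, so 11^2487 ≡ 16367·16139·17754·6552·3993·14641·121·11 ≡ 11346 (mod 19897).
x_0 = 11346.
x_1 = 11346^2 mod 19897 = 18023.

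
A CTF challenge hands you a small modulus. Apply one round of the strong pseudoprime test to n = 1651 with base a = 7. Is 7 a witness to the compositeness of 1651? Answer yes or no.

n − 1 = 1650 = 2^1 · 825, so s = 1 and d = 825.
x_0 = 7^825 mod 1651 = 1477.
x_0 ∉ {1, 1650} and s = 1, so 7 is a Miller–Rabin witness and 1651 is composite.

yes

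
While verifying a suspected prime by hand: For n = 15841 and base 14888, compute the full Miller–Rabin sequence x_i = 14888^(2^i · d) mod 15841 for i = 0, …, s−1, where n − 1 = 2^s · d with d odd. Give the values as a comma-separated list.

n − 1 = 15840 = 2^5 · 495, so s = 5 and d = 495.
x_0 = 14888^495 mod 15841 = 13796.
x_1 = 13796^2 mod 15841 = 1.
x_2 = 1^2 mod 15841 = 1.
x_3 = 1^2 mod 15841 = 1.
x_4 = 1^2 mod 15841 = 1.

13796, 1, 1, 1, 1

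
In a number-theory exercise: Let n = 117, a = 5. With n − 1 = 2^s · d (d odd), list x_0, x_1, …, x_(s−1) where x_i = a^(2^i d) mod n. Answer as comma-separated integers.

83, 103

n − 1 = 116 = 2^2 · 29, so s = 2 and d = 29.
x_0 = 5^29 mod 117 = 83.
x_1 = 83^2 mod 117 = 103.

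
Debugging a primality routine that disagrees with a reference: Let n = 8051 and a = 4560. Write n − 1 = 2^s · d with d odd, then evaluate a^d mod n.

2717

n − 1 = 8050 = 2^1 · 4025, so s = 1 and d = 4025.
By repeated squaring, 4560^4025 ≡ 2717 (mod 8051).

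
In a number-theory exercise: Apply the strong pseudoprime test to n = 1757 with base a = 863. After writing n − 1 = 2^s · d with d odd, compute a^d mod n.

1675

n − 1 = 1756 = 2^2 · 439, so s = 2 and d = 439.
Repeated squaring mod 1757: 863^1 ≡ 863, 863^2 ≡ 1558, 863^4 ≡ 947, 863^8 ≡ 739, 863^16 ≡ 1451, 863^32 ≡ 515, 863^64 ≡ 1675, 863^128 ≡ 1453, 863^256 ≡ 1052.
439 = 256 + 128 + 32 + 16 + 4 + 2 + 1, so 863^439 ≡ 1052·1453·515·1451·947·1558·863 ≡ 1675 (mod 1757).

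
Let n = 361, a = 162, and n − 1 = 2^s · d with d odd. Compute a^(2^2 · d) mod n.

n − 1 = 360 = 2^3 · 45, so s = 3 and d = 45.
x_0 = 162^45 mod 361 = 227.
x_1 = 227^2 mod 361 = 267.
x_2 = 267^2 mod 361 = 172.

172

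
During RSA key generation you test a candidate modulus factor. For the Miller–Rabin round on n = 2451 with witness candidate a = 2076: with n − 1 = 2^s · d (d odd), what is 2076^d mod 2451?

252

n − 1 = 2450 = 2^1 · 1225, so s = 1 and d = 1225.
2076^1225 mod 2451 = 252.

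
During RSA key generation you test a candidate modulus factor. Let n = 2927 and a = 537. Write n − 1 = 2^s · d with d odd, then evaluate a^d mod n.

1

n − 1 = 2926 = 2^1 · 1463, so s = 1 and d = 1463.
Repeated squaring mod 2927: 537^1 ≡ 537, 537^2 ≡ 1523, 537^4 ≡ 1345, 537^8 ≡ 139, 537^16 ≡ 1759, 537^32 ≡ 242, 537^64 ≡ 24, 537^128 ≡ 576, 537^256 ≡ 1025, 537^512 ≡ 2759, 537^1024 ≡ 1881.
1463 = 1024 + 256 + 128 + 32 + 16 + 4 + 2 + 1, so 537^1463 ≡ 1881·1025·576·242·1759·1345·1523·537 ≡ 1 (mod 2927).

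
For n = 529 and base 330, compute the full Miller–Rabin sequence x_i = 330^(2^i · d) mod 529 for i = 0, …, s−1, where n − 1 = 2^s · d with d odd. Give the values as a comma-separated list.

47, 93, 185, 369

n − 1 = 528 = 2^4 · 33, so s = 4 and d = 33.
x_0 = 330^33 mod 529 = 47.
x_1 = 47^2 mod 529 = 93.
x_2 = 93^2 mod 529 = 185.
x_3 = 185^2 mod 529 = 369.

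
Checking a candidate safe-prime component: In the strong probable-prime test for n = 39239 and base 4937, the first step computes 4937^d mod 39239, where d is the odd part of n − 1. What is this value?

39238

n − 1 = 39238 = 2^1 · 19619, so s = 1 and d = 19619.
By repeated squaring, 4937^19619 ≡ 39238 (mod 39239).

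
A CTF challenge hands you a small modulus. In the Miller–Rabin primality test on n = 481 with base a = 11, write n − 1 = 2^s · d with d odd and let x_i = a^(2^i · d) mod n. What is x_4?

n − 1 = 480 = 2^5 · 15, so s = 5 and d = 15.
x_0 = 11^15 mod 481 = 369.
x_1 = 369^2 mod 481 = 38.
x_2 = 38^2 mod 481 = 1.
x_3 = 1^2 mod 481 = 1.
x_4 = 1^2 mod 481 = 1.

1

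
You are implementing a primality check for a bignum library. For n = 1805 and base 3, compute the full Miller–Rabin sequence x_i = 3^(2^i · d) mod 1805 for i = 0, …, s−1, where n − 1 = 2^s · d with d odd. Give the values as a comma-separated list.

22, 484

n − 1 = 1804 = 2^2 · 451, so s = 2 and d = 451.
x_0 = 3^451 mod 1805 = 22.
x_1 = 22^2 mod 1805 = 484.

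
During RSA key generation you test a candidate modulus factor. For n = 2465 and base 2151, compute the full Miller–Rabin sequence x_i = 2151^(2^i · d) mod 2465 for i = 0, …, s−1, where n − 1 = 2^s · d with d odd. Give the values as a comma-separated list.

2116, 1016, 1886, 1, 1

n − 1 = 2464 = 2^5 · 77, so s = 5 and d = 77.
x_0 = 2151^77 mod 2465 = 2116.
x_1 = 2116^2 mod 2465 = 1016.
x_2 = 1016^2 mod 2465 = 1886.
x_3 = 1886^2 mod 2465 = 1.
x_4 = 1^2 mod 2465 = 1.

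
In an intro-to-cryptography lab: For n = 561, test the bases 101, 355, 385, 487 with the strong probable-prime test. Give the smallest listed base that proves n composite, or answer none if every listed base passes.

n − 1 = 560 = 2^4 · 35, so s = 4 and d = 35.
Base 101: x_0 = 101^35 mod 561 = 560. x_0 = 560 ≡ −1, so 101 is not a witness.
Base 355: x_0 = 355^35 mod 561 = 298. x_0 is neither 1 nor 560, so continue squaring. x_1 = 298^2 mod 561 = 166. x_2 = 166^2 mod 561 = 67. x_3 = 67^2 mod 561 = 1. x_3 = 1 but x_2 ≠ ±1, a nontrivial square root of 1 — 355 is a witness and 561 is composite.
Base 385: x_0 = 385^35 mod 561 = 22. x_0 is neither 1 nor 560, so continue squaring. x_1 = 22^2 mod 561 = 484. x_2 = 484^2 mod 561 = 319. x_3 = 319^2 mod 561 = 220. Reached i = s−1 = 3 without hitting −1: 385 is a Miller–Rabin witness and 561 is composite.
Base 487: x_0 = 487^35 mod 561 = 430. x_0 is neither 1 nor 560, so continue squaring. x_1 = 430^2 mod 561 = 331. x_2 = 331^2 mod 561 = 166. x_3 = 166^2 mod 561 = 67. Reached i = s−1 = 3 without hitting −1: 487 is a Miller–Rabin witness and 561 is composite.
The smallest witness among the given bases is 355.

355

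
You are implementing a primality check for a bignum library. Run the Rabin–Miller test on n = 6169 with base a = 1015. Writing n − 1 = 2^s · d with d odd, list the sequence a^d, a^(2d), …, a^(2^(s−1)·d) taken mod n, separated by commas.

3898, 157, 6142

n − 1 = 6168 = 2^3 · 771, so s = 3 and d = 771.
x_0 = 1015^771 mod 6169 = 3898.
x_1 = 3898^2 mod 6169 = 157.
x_2 = 157^2 mod 6169 = 6142.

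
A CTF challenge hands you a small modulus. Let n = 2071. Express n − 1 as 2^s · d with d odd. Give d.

Halving: 2070 → 1035; 1035 is odd.
So 2070 = 2^1 · 1035.

1035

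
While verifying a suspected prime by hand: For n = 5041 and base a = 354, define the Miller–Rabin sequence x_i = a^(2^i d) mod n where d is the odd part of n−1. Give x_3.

n − 1 = 5040 = 2^4 · 315, so s = 4 and d = 315.
x_0 = 354^315 mod 5041 = 922.
x_1 = 922^2 mod 5041 = 3196.
x_2 = 3196^2 mod 5041 = 1350.
x_3 = 1350^2 mod 5041 = 2699.

2699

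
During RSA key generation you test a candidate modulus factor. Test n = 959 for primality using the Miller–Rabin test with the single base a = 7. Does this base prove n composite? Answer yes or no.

yes

n − 1 = 958 = 2^1 · 479, so s = 1 and d = 479.
x_0 = 7^479 mod 959 = 343.
x_0 ∉ {1, 958} and s = 1, so 7 is a Miller–Rabin witness and 959 is composite.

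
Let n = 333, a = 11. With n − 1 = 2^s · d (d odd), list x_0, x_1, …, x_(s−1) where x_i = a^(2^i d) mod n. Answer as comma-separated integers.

212, 322

n − 1 = 332 = 2^2 · 83, so s = 2 and d = 83.
x_0 = 11^83 mod 333 = 212.
x_1 = 212^2 mod 333 = 322.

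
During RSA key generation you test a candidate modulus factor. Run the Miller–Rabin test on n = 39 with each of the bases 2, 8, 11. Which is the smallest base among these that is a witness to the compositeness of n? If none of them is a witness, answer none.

n − 1 = 38 = 2^1 · 19, so s = 1 and d = 19.
Base 2: x_0 = 2^19 mod 39 = 11. x_0 ∉ {1, 38} and s = 1, so 2 is a Miller–Rabin witness and 39 is composite.
Base 8: x_0 = 8^19 mod 39 = 5. x_0 ∉ {1, 38} and s = 1, so 8 is a Miller–Rabin witness and 39 is composite.
Base 11: x_0 = 11^19 mod 39 = 2. x_0 ∉ {1, 38} and s = 1, so 11 is a Miller–Rabin witness and 39 is composite.
The smallest witness among the given bases is 2.

2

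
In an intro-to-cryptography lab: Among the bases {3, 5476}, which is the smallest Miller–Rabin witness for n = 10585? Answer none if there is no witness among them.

n − 1 = 10584 = 2^3 · 1323, so s = 3 and d = 1323.
Base 3: x_0 = 3^1323 mod 10585 = 8422. x_0 is neither 1 nor 10584, so continue squaring. x_1 = 8422^2 mod 10585 = 10584. x_1 ≡ −1, so 3 is not a witness.
Base 5476: x_0 = 5476^1323 mod 10585 = 1. x_0 = 1, so 5476 is not a witness.
No listed base is a witness for 10585.

none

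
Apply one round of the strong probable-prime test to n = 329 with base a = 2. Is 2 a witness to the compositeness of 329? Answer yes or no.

n − 1 = 328 = 2^3 · 41, so s = 3 and d = 41.
x_0 = 2^41 mod 329 = 25.
x_0 is neither 1 nor 328, so continue squaring.
x_1 = 25^2 mod 329 = 296.
x_2 = 296^2 mod 329 = 102.
Reached i = s−1 = 2 without hitting −1: 2 is a Miller–Rabin witness and 329 is composite.

yes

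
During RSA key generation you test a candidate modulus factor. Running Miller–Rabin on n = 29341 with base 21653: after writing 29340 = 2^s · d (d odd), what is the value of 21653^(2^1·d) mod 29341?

n − 1 = 29340 = 2^2 · 7335, so s = 2 and d = 7335.
By repeated squaring, 21653^7335 ≡ 2917 (mod 29341).
x_0 = 2917.
x_1 = 2917^2 mod 29341 = 29340.

29340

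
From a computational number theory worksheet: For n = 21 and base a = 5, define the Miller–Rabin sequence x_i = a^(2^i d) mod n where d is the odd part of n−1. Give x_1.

16

n − 1 = 20 = 2^2 · 5, so s = 2 and d = 5.
x_0 = 5^5 mod 21 = 17.
x_1 = 17^2 mod 21 = 16.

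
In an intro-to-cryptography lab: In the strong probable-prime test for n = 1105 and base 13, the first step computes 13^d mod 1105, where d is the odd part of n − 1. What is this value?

n − 1 = 1104 = 2^4 · 69, so s = 4 and d = 69.
Repeated squaring mod 1105: 13^1 ≡ 13, 13^2 ≡ 169, 13^4 ≡ 936, 13^8 ≡ 936, 13^16 ≡ 936, 13^32 ≡ 936, 13^64 ≡ 936.
69 = 64 + 4 + 1, so 13^69 ≡ 936·936·13 ≡ 13 (mod 1105).

13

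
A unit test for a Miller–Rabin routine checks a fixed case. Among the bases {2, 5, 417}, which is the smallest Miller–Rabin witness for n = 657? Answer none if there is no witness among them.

2

n − 1 = 656 = 2^4 · 41, so s = 4 and d = 41.
Base 2: x_0 = 2^41 mod 657 = 32. x_0 is neither 1 nor 656, so continue squaring. x_1 = 32^2 mod 657 = 367. x_2 = 367^2 mod 657 = 4. x_3 = 4^2 mod 657 = 16. Reached i = s−1 = 3 without hitting −1: 2 is a Miller–Rabin witness and 657 is composite.
Base 5: x_0 = 5^41 mod 657 = 452. x_0 is neither 1 nor 656, so continue squaring. x_1 = 452^2 mod 657 = 634. x_2 = 634^2 mod 657 = 529. x_3 = 529^2 mod 657 = 616. Reached i = s−1 = 3 without hitting −1: 5 is a Miller–Rabin witness and 657 is composite.
Base 417: x_0 = 417^41 mod 657 = 189. x_0 is neither 1 nor 656, so continue squaring. x_1 = 189^2 mod 657 = 243. x_2 = 243^2 mod 657 = 576. x_3 = 576^2 mod 657 = 648. Reached i = s−1 = 3 without hitting −1: 417 is a Miller–Rabin witness and 657 is composite.
The smallest witness among the given bases is 2.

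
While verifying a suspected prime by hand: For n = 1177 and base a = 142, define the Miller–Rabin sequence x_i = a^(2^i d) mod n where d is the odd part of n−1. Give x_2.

n − 1 = 1176 = 2^3 · 147, so s = 3 and d = 147.
x_0 = 142^147 mod 1177 = 263.
x_1 = 263^2 mod 1177 = 903.
x_2 = 903^2 mod 1177 = 925.

925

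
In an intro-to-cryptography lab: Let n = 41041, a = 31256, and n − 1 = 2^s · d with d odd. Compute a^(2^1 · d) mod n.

n − 1 = 41040 = 2^4 · 2565, so s = 4 and d = 2565.
x_0 = 31256^2565 mod 41041 = 19174.
x_1 = 19174^2 mod 41041 = 38039.

38039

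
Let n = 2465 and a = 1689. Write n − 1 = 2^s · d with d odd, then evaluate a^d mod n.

n − 1 = 2464 = 2^5 · 77, so s = 5 and d = 77.
1689^77 mod 2465 = 639.

639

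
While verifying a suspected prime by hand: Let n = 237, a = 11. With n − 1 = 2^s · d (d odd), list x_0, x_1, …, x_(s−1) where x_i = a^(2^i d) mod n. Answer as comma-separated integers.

n − 1 = 236 = 2^2 · 59, so s = 2 and d = 59.
x_0 = 11^59 mod 237 = 92.
x_1 = 92^2 mod 237 = 169.

92, 169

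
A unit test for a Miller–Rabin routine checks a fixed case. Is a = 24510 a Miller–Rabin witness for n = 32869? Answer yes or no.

n − 1 = 32868 = 2^2 · 8217, so s = 2 and d = 8217.
x_0 = 24510^8217 mod 32869 = 32868.
x_0 = 32868 ≡ −1, so 24510 is not a witness.

no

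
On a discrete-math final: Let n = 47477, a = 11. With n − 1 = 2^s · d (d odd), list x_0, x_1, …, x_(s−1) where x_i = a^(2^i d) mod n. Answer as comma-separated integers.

n − 1 = 47476 = 2^2 · 11869, so s = 2 and d = 11869.
x_0 = 11^11869 mod 47477 = 40989.
x_1 = 40989^2 mod 47477 = 29522.

40989, 29522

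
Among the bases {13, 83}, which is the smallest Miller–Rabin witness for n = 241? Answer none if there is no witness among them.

n − 1 = 240 = 2^4 · 15, so s = 4 and d = 15.
Base 13: x_0 = 13^15 mod 241 = 76. x_0 is neither 1 nor 240, so continue squaring. x_1 = 76^2 mod 241 = 233. x_2 = 233^2 mod 241 = 64. x_3 = 64^2 mod 241 = 240. x_3 ≡ −1, so 13 is not a witness.
Base 83: x_0 = 83^15 mod 241 = 177. x_0 is neither 1 nor 240, so continue squaring. x_1 = 177^2 mod 241 = 240. x_1 ≡ −1, so 83 is not a witness.
No listed base is a witness for 241.

none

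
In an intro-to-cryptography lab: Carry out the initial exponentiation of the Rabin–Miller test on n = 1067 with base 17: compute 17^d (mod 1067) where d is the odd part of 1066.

29

n − 1 = 1066 = 2^1 · 533, so s = 1 and d = 533.
By repeated squaring, 17^533 ≡ 29 (mod 1067).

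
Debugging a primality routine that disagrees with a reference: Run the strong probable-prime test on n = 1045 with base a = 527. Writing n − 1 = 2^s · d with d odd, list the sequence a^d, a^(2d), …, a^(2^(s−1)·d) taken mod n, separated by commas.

n − 1 = 1044 = 2^2 · 261, so s = 2 and d = 261.
x_0 = 527^261 mod 1045 = 417.
x_1 = 417^2 mod 1045 = 419.

417, 419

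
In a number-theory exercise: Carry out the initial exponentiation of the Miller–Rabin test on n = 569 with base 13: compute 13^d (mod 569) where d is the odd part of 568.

n − 1 = 568 = 2^3 · 71, so s = 3 and d = 71.
13^71 mod 569 = 86.

86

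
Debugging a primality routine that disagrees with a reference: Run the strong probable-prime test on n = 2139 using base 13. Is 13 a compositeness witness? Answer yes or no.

yes

n − 1 = 2138 = 2^1 · 1069, so s = 1 and d = 1069.
x_0 = 13^1069 mod 2139 = 238.
x_0 ∉ {1, 2138} and s = 1, so 13 is a Miller–Rabin witness and 2139 is composite.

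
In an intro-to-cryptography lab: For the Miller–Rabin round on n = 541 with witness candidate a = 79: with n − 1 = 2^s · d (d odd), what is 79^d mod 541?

1

n − 1 = 540 = 2^2 · 135, so s = 2 and d = 135.
79^135 mod 541 = 1.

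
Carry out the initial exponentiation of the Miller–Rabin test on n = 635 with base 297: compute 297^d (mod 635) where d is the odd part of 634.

n − 1 = 634 = 2^1 · 317, so s = 1 and d = 317.
297^317 mod 635 = 437.

437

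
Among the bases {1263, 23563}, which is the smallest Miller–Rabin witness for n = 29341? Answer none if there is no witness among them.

n − 1 = 29340 = 2^2 · 7335, so s = 2 and d = 7335.
Base 1263: x_0 = 1263^7335 mod 29341 = 7431. x_0 is neither 1 nor 29340, so continue squaring. x_1 = 7431^2 mod 29341 = 29340. x_1 ≡ −1, so 1263 is not a witness.
Base 23563: x_0 = 23563^7335 mod 29341 = 10847. x_0 is neither 1 nor 29340, so continue squaring. x_1 = 10847^2 mod 29341 = 29340. x_1 ≡ −1, so 23563 is not a witness.
No listed base is a witness for 29341.

none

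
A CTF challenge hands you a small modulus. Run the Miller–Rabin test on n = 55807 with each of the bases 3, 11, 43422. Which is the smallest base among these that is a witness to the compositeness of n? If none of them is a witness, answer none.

n − 1 = 55806 = 2^1 · 27903, so s = 1 and d = 27903.
Base 3: x_0 = 3^27903 mod 55807 = 55806. x_0 = 55806 ≡ −1, so 3 is not a witness.
Base 11: x_0 = 11^27903 mod 55807 = 55806. x_0 = 55806 ≡ −1, so 11 is not a witness.
Base 43422: x_0 = 43422^27903 mod 55807 = 1. x_0 = 1, so 43422 is not a witness.
No listed base is a witness for 55807.

none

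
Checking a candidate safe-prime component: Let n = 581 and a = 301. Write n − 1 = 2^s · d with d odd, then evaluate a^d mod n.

n − 1 = 580 = 2^2 · 145, so s = 2 and d = 145.
By repeated squaring, 301^145 ≡ 532 (mod 581).

532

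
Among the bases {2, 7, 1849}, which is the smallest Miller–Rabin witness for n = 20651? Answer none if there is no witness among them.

n − 1 = 20650 = 2^1 · 10325, so s = 1 and d = 10325.
Base 2: x_0 = 2^10325 mod 20651 = 8460. x_0 ∉ {1, 20650} and s = 1, so 2 is a Miller–Rabin witness and 20651 is composite.
Base 7: x_0 = 7^10325 mod 20651 = 5034. x_0 ∉ {1, 20650} and s = 1, so 7 is a Miller–Rabin witness and 20651 is composite.
Base 1849: x_0 = 1849^10325 mod 20651 = 13622. x_0 ∉ {1, 20650} and s = 1, so 1849 is a Miller–Rabin witness and 20651 is composite.
The smallest witness among the given bases is 2.

2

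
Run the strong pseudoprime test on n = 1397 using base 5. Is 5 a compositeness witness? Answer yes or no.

n − 1 = 1396 = 2^2 · 349, so s = 2 and d = 349.
Repeated squaring mod 1397: 5^1 ≡ 5, 5^2 ≡ 25, 5^4 ≡ 625, 5^8 ≡ 862, 5^16 ≡ 1237, 5^32 ≡ 454, 5^64 ≡ 757, 5^128 ≡ 279, 5^256 ≡ 1006.
349 = 256 + 64 + 16 + 8 + 4 + 1, so 5^349 ≡ 1006·757·1237·862·625·5 ≡ 207 (mod 1397).
x_0 = 5^349 mod 1397 = 207.
x_0 is neither 1 nor 1396, so continue squaring.
x_1 = 207^2 mod 1397 = 939.
Reached i = s−1 = 1 without hitting −1: 5 is a Miller–Rabin witness and 1397 is composite.

yes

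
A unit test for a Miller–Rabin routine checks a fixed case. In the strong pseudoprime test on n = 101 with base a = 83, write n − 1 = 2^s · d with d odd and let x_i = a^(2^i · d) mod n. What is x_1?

100

n − 1 = 100 = 2^2 · 25, so s = 2 and d = 25.
Repeated squaring mod 101: 83^1 ≡ 83, 83^2 ≡ 21, 83^4 ≡ 37, 83^8 ≡ 56, 83^16 ≡ 5.
25 = 16 + 8 + 1, so 83^25 ≡ 5·56·83 ≡ 10 (mod 101).
x_0 = 10.
x_1 = 10^2 mod 101 = 100.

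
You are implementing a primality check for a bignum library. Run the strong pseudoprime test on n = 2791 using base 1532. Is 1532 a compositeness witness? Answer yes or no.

n − 1 = 2790 = 2^1 · 1395, so s = 1 and d = 1395.
x_0 = 1532^1395 mod 2791 = 2790.
x_0 = 2790 ≡ −1, so 1532 is not a witness.

no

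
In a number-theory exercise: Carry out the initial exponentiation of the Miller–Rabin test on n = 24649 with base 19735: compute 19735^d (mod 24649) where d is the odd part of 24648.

24177

n − 1 = 24648 = 2^3 · 3081, so s = 3 and d = 3081.
19735^3081 mod 24649 = 24177.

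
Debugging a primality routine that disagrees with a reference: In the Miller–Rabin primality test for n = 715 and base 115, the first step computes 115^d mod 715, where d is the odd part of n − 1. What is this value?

n − 1 = 714 = 2^1 · 357, so s = 1 and d = 357.
By repeated squaring, 115^357 ≡ 190 (mod 715).

190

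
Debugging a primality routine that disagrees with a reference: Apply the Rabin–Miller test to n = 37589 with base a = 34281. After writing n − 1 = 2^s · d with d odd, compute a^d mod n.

n − 1 = 37588 = 2^2 · 9397, so s = 2 and d = 9397.
34281^9397 mod 37589 = 1.

1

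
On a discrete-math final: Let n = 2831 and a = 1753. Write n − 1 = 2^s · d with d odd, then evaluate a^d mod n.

291

n − 1 = 2830 = 2^1 · 1415, so s = 1 and d = 1415.
By repeated squaring, 1753^1415 ≡ 291 (mod 2831).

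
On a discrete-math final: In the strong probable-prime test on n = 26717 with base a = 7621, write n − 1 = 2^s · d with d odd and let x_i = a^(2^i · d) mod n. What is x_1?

26716

n − 1 = 26716 = 2^2 · 6679, so s = 2 and d = 6679.
Repeated squaring mod 26717: 7621^1 ≡ 7621, 7621^2 ≡ 23600, 7621^4 ≡ 17418, 7621^8 ≡ 15189, 7621^16 ≡ 4426, 7621^32 ≡ 5915, 7621^64 ≡ 14672, 7621^128 ≡ 8715, 7621^256 ≡ 21511, 7621^512 ≡ 11398, 7621^1024 ≡ 16350, 7621^2048 ≡ 18915, 7621^4096 ≡ 9878.
6679 = 4096 + 2048 + 512 + 16 + 4 + 2 + 1, so 7621^6679 ≡ 9878·18915·11398·4426·17418·23600·7621 ≡ 4037 (mod 26717).
x_0 = 4037.
x_1 = 4037^2 mod 26717 = 26716.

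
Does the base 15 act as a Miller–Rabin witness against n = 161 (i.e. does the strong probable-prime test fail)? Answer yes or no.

n − 1 = 160 = 2^5 · 5, so s = 5 and d = 5.
x_0 = 15^5 mod 161 = 99.
x_0 is neither 1 nor 160, so continue squaring.
x_1 = 99^2 mod 161 = 141.
x_2 = 141^2 mod 161 = 78.
x_3 = 78^2 mod 161 = 127.
x_4 = 127^2 mod 161 = 29.
Reached i = s−1 = 4 without hitting −1: 15 is a Miller–Rabin witness and 161 is composite.

yes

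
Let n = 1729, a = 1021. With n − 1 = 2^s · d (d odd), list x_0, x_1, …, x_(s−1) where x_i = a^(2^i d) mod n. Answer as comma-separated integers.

265, 1065, 1, 1, 1, 1

n − 1 = 1728 = 2^6 · 27, so s = 6 and d = 27.
x_0 = 1021^27 mod 1729 = 265.
x_1 = 265^2 mod 1729 = 1065.
x_2 = 1065^2 mod 1729 = 1.
x_3 = 1^2 mod 1729 = 1.
x_4 = 1^2 mod 1729 = 1.
x_5 = 1^2 mod 1729 = 1.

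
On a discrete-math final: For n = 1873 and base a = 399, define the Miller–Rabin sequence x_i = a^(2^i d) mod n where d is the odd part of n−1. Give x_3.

1

n − 1 = 1872 = 2^4 · 117, so s = 4 and d = 117.
x_0 = 399^117 mod 1873 = 219.
x_1 = 219^2 mod 1873 = 1136.
x_2 = 1136^2 mod 1873 = 1872.
x_3 = 1872^2 mod 1873 = 1.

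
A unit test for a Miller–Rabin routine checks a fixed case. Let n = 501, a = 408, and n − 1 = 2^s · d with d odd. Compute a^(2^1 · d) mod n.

93

n − 1 = 500 = 2^2 · 125, so s = 2 and d = 125.
Repeated squaring mod 501: 408^1 ≡ 408, 408^2 ≡ 132, 408^4 ≡ 390, 408^8 ≡ 297, 408^16 ≡ 33, 408^32 ≡ 87, 408^64 ≡ 54.
125 = 64 + 32 + 16 + 8 + 4 + 1, so 408^125 ≡ 54·87·33·297·390·408 ≡ 60 (mod 501).
x_0 = 60.
x_1 = 60^2 mod 501 = 93.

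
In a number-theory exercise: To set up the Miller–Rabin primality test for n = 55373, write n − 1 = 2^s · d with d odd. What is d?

13843

Halving: 55372 → 27686 → 13843; 13843 is odd.
So 55372 = 2^2 · 13843.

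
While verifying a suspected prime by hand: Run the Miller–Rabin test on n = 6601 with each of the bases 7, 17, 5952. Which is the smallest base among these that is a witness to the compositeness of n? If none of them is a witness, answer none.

n − 1 = 6600 = 2^3 · 825, so s = 3 and d = 825.
Base 7: x_0 = 7^825 mod 6601 = 413. x_0 is neither 1 nor 6600, so continue squaring. x_1 = 413^2 mod 6601 = 5544. x_2 = 5544^2 mod 6601 = 1680. Reached i = s−1 = 2 without hitting −1: 7 is a Miller–Rabin witness and 6601 is composite.
Base 17: x_0 = 17^825 mod 6601 = 5795. x_0 is neither 1 nor 6600, so continue squaring. x_1 = 5795^2 mod 6601 = 2738. x_2 = 2738^2 mod 6601 = 4509. Reached i = s−1 = 2 without hitting −1: 17 is a Miller–Rabin witness and 6601 is composite.
Base 5952: x_0 = 5952^825 mod 6601 = 2094. x_0 is neither 1 nor 6600, so continue squaring. x_1 = 2094^2 mod 6601 = 1772. x_2 = 1772^2 mod 6601 = 4509. Reached i = s−1 = 2 without hitting −1: 5952 is a Miller–Rabin witness and 6601 is composite.
The smallest witness among the given bases is 7.

7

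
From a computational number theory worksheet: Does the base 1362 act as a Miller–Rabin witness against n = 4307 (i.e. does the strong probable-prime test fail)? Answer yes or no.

yes

n − 1 = 4306 = 2^1 · 2153, so s = 1 and d = 2153.
x_0 = 1362^2153 mod 4307 = 304.
x_0 ∉ {1, 4306} and s = 1, so 1362 is a Miller–Rabin witness and 4307 is composite.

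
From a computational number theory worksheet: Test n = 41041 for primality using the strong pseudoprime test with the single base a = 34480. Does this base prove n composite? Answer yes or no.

n − 1 = 41040 = 2^4 · 2565, so s = 4 and d = 2565.
Repeated squaring mod 41041: 34480^1 ≡ 34480, 34480^2 ≡ 35753, 34480^4 ≡ 14023, 34480^8 ≡ 17098, 34480^16 ≡ 6561, 34480^32 ≡ 35753, 34480^64 ≡ 14023, 34480^128 ≡ 17098, 34480^256 ≡ 6561, 34480^512 ≡ 35753, 34480^1024 ≡ 14023, 34480^2048 ≡ 17098.
2565 = 2048 + 512 + 4 + 1, so 34480^2565 ≡ 17098·35753·14023·34480 ≡ 41040 (mod 41041).
x_0 = 34480^2565 mod 41041 = 41040.
x_0 = 41040 ≡ −1, so 34480 is not a witness.

no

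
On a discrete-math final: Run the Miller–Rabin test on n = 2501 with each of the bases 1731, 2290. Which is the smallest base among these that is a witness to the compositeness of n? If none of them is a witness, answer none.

n − 1 = 2500 = 2^2 · 625, so s = 2 and d = 625.
Base 1731: x_0 = 1731^625 mod 2501 = 50. x_0 is neither 1 nor 2500, so continue squaring. x_1 = 50^2 mod 2501 = 2500. x_1 ≡ −1, so 1731 is not a witness.
Base 2290: x_0 = 2290^625 mod 2501 = 355. x_0 is neither 1 nor 2500, so continue squaring. x_1 = 355^2 mod 2501 = 975. Reached i = s−1 = 1 without hitting −1: 2290 is a Miller–Rabin witness and 2501 is composite.
The smallest witness among the given bases is 2290.

2290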